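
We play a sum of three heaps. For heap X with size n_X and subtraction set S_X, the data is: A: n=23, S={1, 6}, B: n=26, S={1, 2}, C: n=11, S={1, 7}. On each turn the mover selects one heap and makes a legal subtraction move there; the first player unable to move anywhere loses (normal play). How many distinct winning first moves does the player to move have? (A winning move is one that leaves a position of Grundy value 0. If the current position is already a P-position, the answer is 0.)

Heap A, S = {1, 6}:
G(0) = 0
G(1) = mex{0} = 1
G(2) = mex{1} = 0
G(3) = mex{0} = 1
G(4) = mex{1} = 0
G(5) = mex{0} = 1
G(6) = mex{1,0} = 2
G(7) = mex{2,1} = 0
G(8) = mex{0,0} = 1
G(9) = mex{1,1} = 0
G(10) = mex{0,0} = 1
G(11) = mex{1,1} = 0
G(12) = mex{0,2} = 1
G(13) = mex{1,0} = 2
G(14) = mex{2,1} = 0
G(15) = mex{0,0} = 1
G(16) = mex{1,1} = 0
G(17) = mex{0,0} = 1
G(18) = mex{1,1} = 0
G(19) = mex{0,2} = 1
G(20) = mex{1,0} = 2
G(21) = mex{2,1} = 0
G(22) = mex{0,0} = 1
G(23) = mex{1,1} = 0
G_A(23) = 0.
Heap B, S = {1, 2}:
G(0) = 0
G(1) = mex{0} = 1
G(2) = mex{1,0} = 2
G(3) = mex{2,1} = 0
G(4) = mex{0,2} = 1
G(5) = mex{1,0} = 2
G(6) = mex{2,1} = 0
G(7) = mex{0,2} = 1
G(8) = mex{1,0} = 2
G(9) = mex{2,1} = 0
G(10) = mex{0,2} = 1
G(11) = mex{1,0} = 2
G(12) = mex{2,1} = 0
G(13) = mex{0,2} = 1
G(14) = mex{1,0} = 2
G(15) = mex{2,1} = 0
G(16) = mex{0,2} = 1
G(17) = mex{1,0} = 2
G(18) = mex{2,1} = 0
G(19) = mex{0,2} = 1
G(20) = mex{1,0} = 2
G(21) = mex{2,1} = 0
G(22) = mex{0,2} = 1
G(23) = mex{1,0} = 2
G(24) = mex{2,1} = 0
G(25) = mex{0,2} = 1
G(26) = mex{1,0} = 2
G_B(26) = 2.
Heap C, S = {1, 7}:
n :  0  1  2  3  4  5  6  7  8  9 10 11
G :  0  1  0  1  0  1  0  1  0  1  0  1
G_C(11) = 1.
Combined Grundy value = 0 ⊕ 2 ⊕ 1 = 3.
A winning move leaves total XOR = 0, i.e. changes one component's Grundy value g to g ⊕ X where X is the current total.
Heap A: need g' = 0⊕3 = 3. Options: 23−1→G=1, 23−6→G=1. Hits: 0.
Heap B: need g' = 2⊕3 = 1. Options: 26−1→G=1, 26−2→G=0. Hits: 1.
Heap C: need g' = 1⊕3 = 2. Options: 11−1→G=0, 11−7→G=0. Hits: 0.

1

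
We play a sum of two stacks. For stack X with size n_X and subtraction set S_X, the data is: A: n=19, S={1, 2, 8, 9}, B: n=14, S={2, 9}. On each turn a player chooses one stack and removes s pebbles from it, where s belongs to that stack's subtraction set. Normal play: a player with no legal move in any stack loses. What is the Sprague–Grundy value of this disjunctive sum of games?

Stack A, S = {1, 2, 8, 9}:
G(0) = 0
G(1) = mex{0} = 1
G(2) = mex{1,0} = 2
G(3) = mex{2,1} = 0
G(4) = mex{0,2} = 1
G(5) = mex{1,0} = 2
G(6) = mex{2,1} = 0
G(7) = mex{0,2} = 1
G(8) = mex{1,0,0} = 2
G(9) = mex{2,1,1,0} = 3
G(10) = mex{3,2,2,1} = 0
G(11) = mex{0,3,0,2} = 1
G(12) = mex{1,0,1,0} = 2
G(13) = mex{2,1,2,1} = 0
G(14) = mex{0,2,0,2} = 1
G(15) = mex{1,0,1,0} = 2
G(16) = mex{2,1,2,1} = 0
G(17) = mex{0,2,3,2} = 1
G(18) = mex{1,0,0,3} = 2
G(19) = mex{2,1,1,0} = 3
G_A(19) = 3.
Stack B, S = {2, 9}:
n :  0  1  2  3  4  5  6  7  8  9 10 11 12 13 14
G :  0  0  1  1  0  0  1  1  0  2  1  0  0  1  1
G_B(14) = 1.
Combined Grundy value = 3 ⊕ 1 = 2.

2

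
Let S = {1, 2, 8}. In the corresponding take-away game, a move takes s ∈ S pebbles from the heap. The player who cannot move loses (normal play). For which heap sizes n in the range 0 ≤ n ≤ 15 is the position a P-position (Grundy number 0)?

0, 3, 6, 9, 12, 15

n :  0  1  2  3  4  5  6  7  8  9 10 11 12 13 14 15
G :  0  1  2  0  1  2  0  1  2  0  1  2  0  1  2  0
P-positions are exactly the n with G(n) = 0.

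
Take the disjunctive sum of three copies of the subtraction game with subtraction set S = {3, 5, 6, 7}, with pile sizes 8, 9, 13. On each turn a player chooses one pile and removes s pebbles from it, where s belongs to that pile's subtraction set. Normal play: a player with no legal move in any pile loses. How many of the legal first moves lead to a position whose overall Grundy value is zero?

0

All piles use S = {3, 5, 6, 7}:
G(0) = 0
G(1) = mex{} = 0
G(2) = mex{} = 0
G(3) = mex{0} = 1
G(4) = mex{0} = 1
G(5) = mex{0,0} = 1
G(6) = mex{1,0,0} = 2
G(7) = mex{1,0,0,0} = 2
G(8) = mex{1,1,0,0} = 2
G(9) = mex{2,1,1,0} = 3
G(10) = mex{2,1,1,1} = 0
G(11) = mex{2,2,1,1} = 0
G(12) = mex{3,2,2,1} = 0
G(13) = mex{0,2,2,2} = 1
Pile A: G(8) = 2.
Pile B: G(9) = 3.
Pile C: G(13) = 1.
Combined Grundy value = 2 ⊕ 3 ⊕ 1 = 0.
A winning move leaves total XOR = 0, i.e. changes one component's Grundy value g to g ⊕ X where X is the current total.
Pile A: target g' = 2⊕0 = 2, but every legal move changes the Grundy value (mex property), so 0 moves.
Pile B: target g' = 3⊕0 = 3, but every legal move changes the Grundy value (mex property), so 0 moves.
Pile C: target g' = 1⊕0 = 1, but every legal move changes the Grundy value (mex property), so 0 moves.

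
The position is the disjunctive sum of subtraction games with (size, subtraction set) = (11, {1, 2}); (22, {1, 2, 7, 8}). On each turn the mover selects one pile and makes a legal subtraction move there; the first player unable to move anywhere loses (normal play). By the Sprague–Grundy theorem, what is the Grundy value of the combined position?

3

Pile A, S = {1, 2}:
G(0) = 0
G(1) = mex{0} = 1
G(2) = mex{1,0} = 2
G(3) = mex{2,1} = 0
G(4) = mex{0,2} = 1
G(5) = mex{1,0} = 2
G(6) = mex{2,1} = 0
G(7) = mex{0,2} = 1
G(8) = mex{1,0} = 2
G(9) = mex{2,1} = 0
G(10) = mex{0,2} = 1
G(11) = mex{1,0} = 2
G_A(11) = 2.
Pile B, S = {1, 2, 7, 8}:
n :  0  1  2  3  4  5  6  7  8  9 10 11 12 13 14 15 16 17 18 19 20 21 22
G :  0  1  2  0  1  2  0  1  2  0  1  2  0  1  2  0  1  2  0  1  2  0  1
G_B(22) = 1.
Combined Grundy value = 2 ⊕ 1 = 3.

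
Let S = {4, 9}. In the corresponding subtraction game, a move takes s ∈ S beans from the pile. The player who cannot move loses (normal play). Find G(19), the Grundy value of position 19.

G(0) = 0
G(1) = mex{} = 0
G(2) = mex{} = 0
G(3) = mex{} = 0
G(4) = mex{0} = 1
G(5) = mex{0} = 1
G(6) = mex{0} = 1
G(7) = mex{0} = 1
G(8) = mex{1} = 0
G(9) = mex{1,0} = 2
G(10) = mex{1,0} = 2
G(11) = mex{1,0} = 2
G(12) = mex{0,0} = 1
G(13) = mex{2,1} = 0
G(14) = mex{2,1} = 0
G(15) = mex{2,1} = 0
G(16) = mex{1,1} = 0
G(17) = mex{0,0} = 1
G(18) = mex{0,2} = 1
G(19) = mex{0,2} = 1

1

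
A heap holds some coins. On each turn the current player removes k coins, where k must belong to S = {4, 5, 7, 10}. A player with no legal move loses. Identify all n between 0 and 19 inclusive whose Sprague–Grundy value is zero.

0, 1, 2, 3, 14, 15, 16, 17

n :  0  1  2  3  4  5  6  7  8  9 10 11 12 13 14 15 16 17 18 19
G :  0  0  0  0  1  1  1  1  2  2  2  2  3  3  0  0  0  0  1  1
P-positions are exactly the n with G(n) = 0.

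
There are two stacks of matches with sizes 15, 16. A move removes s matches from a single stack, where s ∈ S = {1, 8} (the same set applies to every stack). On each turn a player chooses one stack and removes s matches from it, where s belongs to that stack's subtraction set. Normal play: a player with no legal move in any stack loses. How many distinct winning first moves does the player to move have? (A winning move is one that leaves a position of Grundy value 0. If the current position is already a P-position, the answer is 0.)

3

All stacks use S = {1, 8}:
G(0) = 0
G(1) = mex{0} = 1
G(2) = mex{1} = 0
G(3) = mex{0} = 1
G(4) = mex{1} = 0
G(5) = mex{0} = 1
G(6) = mex{1} = 0
G(7) = mex{0} = 1
G(8) = mex{1,0} = 2
G(9) = mex{2,1} = 0
G(10) = mex{0,0} = 1
G(11) = mex{1,1} = 0
G(12) = mex{0,0} = 1
G(13) = mex{1,1} = 0
G(14) = mex{0,0} = 1
G(15) = mex{1,1} = 0
G(16) = mex{0,2} = 1
Stack A: G(15) = 0.
Stack B: G(16) = 1.
Combined Grundy value = 0 ⊕ 1 = 1.
A winning move leaves total XOR = 0, i.e. changes one component's Grundy value g to g ⊕ X where X is the current total.
Stack A: need g' = 0⊕1 = 1. Options: 15−1→G=1, 15−8→G=1. Hits: 2.
Stack B: need g' = 1⊕1 = 0. Options: 16−1→G=0, 16−8→G=2. Hits: 1.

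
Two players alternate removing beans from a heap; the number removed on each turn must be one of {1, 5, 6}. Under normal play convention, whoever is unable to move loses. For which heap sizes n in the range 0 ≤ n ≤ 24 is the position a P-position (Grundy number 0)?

G(0) = 0
G(1) = mex{0} = 1
G(2) = mex{1} = 0
G(3) = mex{0} = 1
G(4) = mex{1} = 0
G(5) = mex{0,0} = 1
G(6) = mex{1,1,0} = 2
G(7) = mex{2,0,1} = 3
G(8) = mex{3,1,0} = 2
G(9) = mex{2,0,1} = 3
G(10) = mex{3,1,0} = 2
G(11) = mex{2,2,1} = 0
G(12) = mex{0,3,2} = 1
G(13) = mex{1,2,3} = 0
G(14) = mex{0,3,2} = 1
G(15) = mex{1,2,3} = 0
G(16) = mex{0,0,2} = 1
G(17) = mex{1,1,0} = 2
G(18) = mex{2,0,1} = 3
G(19) = mex{3,1,0} = 2
G(20) = mex{2,0,1} = 3
G(21) = mex{3,1,0} = 2
G(22) = mex{2,2,1} = 0
G(23) = mex{0,3,2} = 1
G(24) = mex{1,2,3} = 0
P-positions are exactly the n with G(n) = 0.

0, 2, 4, 11, 13, 15, 22, 24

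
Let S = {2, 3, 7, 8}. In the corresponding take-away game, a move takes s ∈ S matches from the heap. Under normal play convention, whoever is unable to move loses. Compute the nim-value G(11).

G(0) = 0
G(1) = mex{} = 0
G(2) = mex{0} = 1
G(3) = mex{0,0} = 1
G(4) = mex{1,0} = 2
G(5) = mex{1,1} = 0
G(6) = mex{2,1} = 0
G(7) = mex{0,2,0} = 1
G(8) = mex{0,0,0,0} = 1
G(9) = mex{1,0,1,0} = 2
G(10) = mex{1,1,1,1} = 0
G(11) = mex{2,1,2,1} = 0

0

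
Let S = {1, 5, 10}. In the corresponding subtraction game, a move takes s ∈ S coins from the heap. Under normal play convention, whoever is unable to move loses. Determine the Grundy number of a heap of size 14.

2

G(0) = 0
G(1) = mex{0} = 1
G(2) = mex{1} = 0
G(3) = mex{0} = 1
G(4) = mex{1} = 0
G(5) = mex{0,0} = 1
G(6) = mex{1,1} = 0
G(7) = mex{0,0} = 1
G(8) = mex{1,1} = 0
G(9) = mex{0,0} = 1
G(10) = mex{1,1,0} = 2
G(11) = mex{2,0,1} = 3
G(12) = mex{3,1,0} = 2
G(13) = mex{2,0,1} = 3
G(14) = mex{3,1,0} = 2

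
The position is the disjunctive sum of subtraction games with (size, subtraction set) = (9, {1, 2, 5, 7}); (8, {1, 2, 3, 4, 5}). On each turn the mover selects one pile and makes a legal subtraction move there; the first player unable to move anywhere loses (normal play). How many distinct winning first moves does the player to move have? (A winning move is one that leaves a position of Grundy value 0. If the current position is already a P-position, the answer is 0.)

Pile A, S = {1, 2, 5, 7}:
G(0) = 0
G(1) = mex{0} = 1
G(2) = mex{1,0} = 2
G(3) = mex{2,1} = 0
G(4) = mex{0,2} = 1
G(5) = mex{1,0,0} = 2
G(6) = mex{2,1,1} = 0
G(7) = mex{0,2,2,0} = 1
G(8) = mex{1,0,0,1} = 2
G(9) = mex{2,1,1,2} = 0
G_A(9) = 0.
Pile B, S = {1, 2, 3, 4, 5}:
G(0) = 0
G(1) = mex{0} = 1
G(2) = mex{1,0} = 2
G(3) = mex{2,1,0} = 3
G(4) = mex{3,2,1,0} = 4
G(5) = mex{4,3,2,1,0} = 5
G(6) = mex{5,4,3,2,1} = 0
G(7) = mex{0,5,4,3,2} = 1
G(8) = mex{1,0,5,4,3} = 2
G_B(8) = 2.
Combined Grundy value = 0 ⊕ 2 = 2.
A winning move leaves total XOR = 0, i.e. changes one component's Grundy value g to g ⊕ X where X is the current total.
Pile A: need g' = 0⊕2 = 2. Options: 9−1→G=2, 9−2→G=1, 9−5→G=1, 9−7→G=2. Hits: 2.
Pile B: need g' = 2⊕2 = 0. Options: 8−1→G=1, 8−2→G=0, 8−3→G=5, 8−4→G=4, 8−5→G=3. Hits: 1.

3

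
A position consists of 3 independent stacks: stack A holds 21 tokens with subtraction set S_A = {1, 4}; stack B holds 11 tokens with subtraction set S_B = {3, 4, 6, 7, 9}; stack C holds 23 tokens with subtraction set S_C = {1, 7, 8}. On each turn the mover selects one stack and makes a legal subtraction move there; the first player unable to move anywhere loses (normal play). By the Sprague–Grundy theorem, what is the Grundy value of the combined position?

Stack A, S = {1, 4}:
G(0) = 0
G(1) = mex{0} = 1
G(2) = mex{1} = 0
G(3) = mex{0} = 1
G(4) = mex{1,0} = 2
G(5) = mex{2,1} = 0
G(6) = mex{0,0} = 1
G(7) = mex{1,1} = 0
G(8) = mex{0,2} = 1
G(9) = mex{1,0} = 2
G(10) = mex{2,1} = 0
G(11) = mex{0,0} = 1
G(12) = mex{1,1} = 0
G(13) = mex{0,2} = 1
G(14) = mex{1,0} = 2
G(15) = mex{2,1} = 0
G(16) = mex{0,0} = 1
G(17) = mex{1,1} = 0
G(18) = mex{0,2} = 1
G(19) = mex{1,0} = 2
G(20) = mex{2,1} = 0
G(21) = mex{0,0} = 1
G_A(21) = 1.
Stack B, S = {3, 4, 6, 7, 9}:
G(0) = 0
G(1) = mex{} = 0
G(2) = mex{} = 0
G(3) = mex{0} = 1
G(4) = mex{0,0} = 1
G(5) = mex{0,0} = 1
G(6) = mex{1,0,0} = 2
G(7) = mex{1,1,0,0} = 2
G(8) = mex{1,1,0,0} = 2
G(9) = mex{2,1,1,0,0} = 3
G(10) = mex{2,2,1,1,0} = 3
G(11) = mex{2,2,1,1,0} = 3
G_B(11) = 3.
Stack C, S = {1, 7, 8}:
n :  0  1  2  3  4  5  6  7  8  9 10 11 12 13 14 15 16 17 18 19 20 21 22 23
G :  0  1  0  1  0  1  0  1  2  3  2  3  2  3  2  0  1  0  1  0  1  0  1  2
G_C(23) = 2.
Combined Grundy value = 1 ⊕ 3 ⊕ 2 = 0.

0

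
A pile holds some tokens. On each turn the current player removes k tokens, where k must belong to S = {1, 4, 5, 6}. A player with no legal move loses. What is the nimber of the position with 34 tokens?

3

n :  0  1  2  3  4  5  6  7  8  9 10 11 12 13 14 15 16 17 18 19 20 21 22 23 24 25 26 27 28 29 30 31 32 33 34
G :  0  1  0  1  2  3  2  3  4  0  1  0  1  2  3  2  3  4  0  1  0  1  2  3  2  3  4  0  1  0  1  2  3  2  3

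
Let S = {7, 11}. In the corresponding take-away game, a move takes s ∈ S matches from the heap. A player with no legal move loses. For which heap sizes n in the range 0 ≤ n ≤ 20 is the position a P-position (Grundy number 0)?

0, 1, 2, 3, 4, 5, 6, 18, 19, 20

G(0) = 0
G(1) = mex{} = 0
G(2) = mex{} = 0
G(3) = mex{} = 0
G(4) = mex{} = 0
G(5) = mex{} = 0
G(6) = mex{} = 0
G(7) = mex{0} = 1
G(8) = mex{0} = 1
G(9) = mex{0} = 1
G(10) = mex{0} = 1
G(11) = mex{0,0} = 1
G(12) = mex{0,0} = 1
G(13) = mex{0,0} = 1
G(14) = mex{1,0} = 2
G(15) = mex{1,0} = 2
G(16) = mex{1,0} = 2
G(17) = mex{1,0} = 2
G(18) = mex{1,1} = 0
G(19) = mex{1,1} = 0
G(20) = mex{1,1} = 0
P-positions are exactly the n with G(n) = 0.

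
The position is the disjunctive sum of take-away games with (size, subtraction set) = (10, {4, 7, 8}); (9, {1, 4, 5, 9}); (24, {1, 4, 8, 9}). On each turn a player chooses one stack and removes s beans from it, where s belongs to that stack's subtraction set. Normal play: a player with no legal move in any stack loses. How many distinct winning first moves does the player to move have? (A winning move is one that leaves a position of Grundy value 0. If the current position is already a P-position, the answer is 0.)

Stack A, S = {4, 7, 8}:
n :  0  1  2  3  4  5  6  7  8  9 10
G :  0  0  0  0  1  1  1  1  2  2  2
G_A(10) = 2.
Stack B, S = {1, 4, 5, 9}:
n : 0 1 2 3 4 5 6 7 8 9
G : 0 1 0 1 2 3 2 3 0 1
G_B(9) = 1.
Stack C, S = {1, 4, 8, 9}:
n :  0  1  2  3  4  5  6  7  8  9 10 11 12 13 14 15 16 17 18 19 20 21 22 23 24
G :  0  1  0  1  2  0  1  0  1  2  3  2  0  1  2  3  2  0  1  0  1  2  0  1  0
G_C(24) = 0.
Combined Grundy value = 2 ⊕ 1 ⊕ 0 = 3.
A winning move leaves total XOR = 0, i.e. changes one component's Grundy value g to g ⊕ X where X is the current total.
Stack A: need g' = 2⊕3 = 1. Options: 10−4→G=1, 10−7→G=0, 10−8→G=0. Hits: 1.
Stack B: need g' = 1⊕3 = 2. Options: 9−1→G=0, 9−4→G=3, 9−5→G=2, 9−9→G=0. Hits: 1.
Stack C: need g' = 0⊕3 = 3. Options: 24−1→G=1, 24−4→G=1, 24−8→G=2, 24−9→G=3. Hits: 1.

3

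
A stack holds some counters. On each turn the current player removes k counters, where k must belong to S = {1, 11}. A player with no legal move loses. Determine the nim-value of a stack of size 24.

n :  0  1  2  3  4  5  6  7  8  9 10 11 12 13 14 15 16 17 18 19 20 21 22 23 24
G :  0  1  0  1  0  1  0  1  0  1  0  1  0  1  0  1  0  1  0  1  0  1  0  1  0

0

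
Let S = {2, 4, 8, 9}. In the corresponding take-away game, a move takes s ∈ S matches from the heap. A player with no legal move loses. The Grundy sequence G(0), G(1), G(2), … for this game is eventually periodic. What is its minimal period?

n :  0  1  2  3  4  5  6  7  8  9 10 11 12 13 14 15 16
G :  0  0  1  1  2  2  0  0  1  1  2  2  0  0  1  1  2
G(n+6) = G(n) holds for n = 0,…,8 (a full window of length max(S) = 9), so the sequence is purely periodic with period 6.

6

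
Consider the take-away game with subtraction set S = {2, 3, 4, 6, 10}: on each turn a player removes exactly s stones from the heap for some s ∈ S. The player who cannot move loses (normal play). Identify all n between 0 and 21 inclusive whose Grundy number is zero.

n :  0  1  2  3  4  5  6  7  8  9 10 11 12 13 14 15 16 17 18 19 20 21
G :  0  0  1  1  2  2  3  3  0  0  1  1  2  2  3  3  0  0  1  1  2  2
P-positions are exactly the n with G(n) = 0.

0, 1, 8, 9, 16, 17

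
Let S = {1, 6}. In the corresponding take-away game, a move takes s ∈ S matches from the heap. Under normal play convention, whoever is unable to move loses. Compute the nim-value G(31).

n :  0  1  2  3  4  5  6  7  8  9 10 11 12 13 14 15 16 17 18 19 20 21 22 23 24 25 26 27 28 29 30 31
G :  0  1  0  1  0  1  2  0  1  0  1  0  1  2  0  1  0  1  0  1  2  0  1  0  1  0  1  2  0  1  0  1

1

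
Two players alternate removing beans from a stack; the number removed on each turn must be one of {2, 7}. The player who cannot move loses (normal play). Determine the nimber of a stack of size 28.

0

n :  0  1  2  3  4  5  6  7  8  9 10 11 12 13 14 15 16 17 18 19 20 21 22 23 24 25 26 27 28
G :  0  0  1  1  0  0  1  1  2  0  0  1  1  0  0  1  1  2  0  0  1  1  0  0  1  1  2  0  0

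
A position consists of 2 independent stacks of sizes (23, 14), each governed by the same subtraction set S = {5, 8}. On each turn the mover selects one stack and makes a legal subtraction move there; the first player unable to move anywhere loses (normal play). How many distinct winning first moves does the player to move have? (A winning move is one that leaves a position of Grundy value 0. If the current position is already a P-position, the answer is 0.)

All stacks use S = {5, 8}:
n :  0  1  2  3  4  5  6  7  8  9 10 11 12 13 14 15 16 17 18 19 20 21 22 23
G :  0  0  0  0  0  1  1  1  1  1  2  2  2  0  0  0  0  0  1  1  1  1  1  2
Stack A: G(23) = 2.
Stack B: G(14) = 0.
Combined Grundy value = 2 ⊕ 0 = 2.
A winning move leaves total XOR = 0, i.e. changes one component's Grundy value g to g ⊕ X where X is the current total.
Stack A: need g' = 2⊕2 = 0. Options: 23−5→G=1, 23−8→G=0. Hits: 1.
Stack B: need g' = 0⊕2 = 2. Options: 14−5→G=1, 14−8→G=1. Hits: 0.

1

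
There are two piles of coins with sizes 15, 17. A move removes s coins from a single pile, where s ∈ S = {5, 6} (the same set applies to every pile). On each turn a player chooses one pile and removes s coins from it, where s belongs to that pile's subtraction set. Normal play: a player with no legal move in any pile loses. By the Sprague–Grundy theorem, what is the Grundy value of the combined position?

1

All piles use S = {5, 6}:
G(0) = 0
G(1) = mex{} = 0
G(2) = mex{} = 0
G(3) = mex{} = 0
G(4) = mex{} = 0
G(5) = mex{0} = 1
G(6) = mex{0,0} = 1
G(7) = mex{0,0} = 1
G(8) = mex{0,0} = 1
G(9) = mex{0,0} = 1
G(10) = mex{1,0} = 2
G(11) = mex{1,1} = 0
G(12) = mex{1,1} = 0
G(13) = mex{1,1} = 0
G(14) = mex{1,1} = 0
G(15) = mex{2,1} = 0
G(16) = mex{0,2} = 1
G(17) = mex{0,0} = 1
Pile A: G(15) = 0.
Pile B: G(17) = 1.
Combined Grundy value = 0 ⊕ 1 = 1.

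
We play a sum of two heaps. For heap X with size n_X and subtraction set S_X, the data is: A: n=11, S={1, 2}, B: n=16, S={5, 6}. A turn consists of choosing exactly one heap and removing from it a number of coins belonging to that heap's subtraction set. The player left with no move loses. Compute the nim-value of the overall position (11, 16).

3

Heap A, S = {1, 2}:
n :  0  1  2  3  4  5  6  7  8  9 10 11
G :  0  1  2  0  1  2  0  1  2  0  1  2
G_A(11) = 2.
Heap B, S = {5, 6}:
n :  0  1  2  3  4  5  6  7  8  9 10 11 12 13 14 15 16
G :  0  0  0  0  0  1  1  1  1  1  2  0  0  0  0  0  1
G_B(16) = 1.
Combined Grundy value = 2 ⊕ 1 = 3.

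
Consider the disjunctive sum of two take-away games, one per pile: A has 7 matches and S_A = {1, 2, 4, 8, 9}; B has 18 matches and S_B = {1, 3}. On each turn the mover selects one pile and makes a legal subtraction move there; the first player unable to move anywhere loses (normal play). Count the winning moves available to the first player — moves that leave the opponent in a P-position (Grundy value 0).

4

Pile A, S = {1, 2, 4, 8, 9}:
n : 0 1 2 3 4 5 6 7
G : 0 1 2 0 1 2 0 1
G_A(7) = 1.
Pile B, S = {1, 3}:
n :  0  1  2  3  4  5  6  7  8  9 10 11 12 13 14 15 16 17 18
G :  0  1  0  1  0  1  0  1  0  1  0  1  0  1  0  1  0  1  0
G_B(18) = 0.
Combined Grundy value = 1 ⊕ 0 = 1.
A winning move leaves total XOR = 0, i.e. changes one component's Grundy value g to g ⊕ X where X is the current total.
Pile A: need g' = 1⊕1 = 0. Options: 7−1→G=0, 7−2→G=2, 7−4→G=0. Hits: 2.
Pile B: need g' = 0⊕1 = 1. Options: 18−1→G=1, 18−3→G=1. Hits: 2.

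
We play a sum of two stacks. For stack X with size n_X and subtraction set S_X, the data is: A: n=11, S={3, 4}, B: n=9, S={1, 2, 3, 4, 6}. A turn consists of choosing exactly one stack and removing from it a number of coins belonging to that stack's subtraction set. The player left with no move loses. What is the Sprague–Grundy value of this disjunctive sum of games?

5

Stack A, S = {3, 4}:
n :  0  1  2  3  4  5  6  7  8  9 10 11
G :  0  0  0  1  1  1  2  0  0  0  1  1
G_A(11) = 1.
Stack B, S = {1, 2, 3, 4, 6}:
G(0) = 0
G(1) = mex{0} = 1
G(2) = mex{1,0} = 2
G(3) = mex{2,1,0} = 3
G(4) = mex{3,2,1,0} = 4
G(5) = mex{4,3,2,1} = 0
G(6) = mex{0,4,3,2,0} = 1
G(7) = mex{1,0,4,3,1} = 2
G(8) = mex{2,1,0,4,2} = 3
G(9) = mex{3,2,1,0,3} = 4
G_B(9) = 4.
Combined Grundy value = 1 ⊕ 4 = 5.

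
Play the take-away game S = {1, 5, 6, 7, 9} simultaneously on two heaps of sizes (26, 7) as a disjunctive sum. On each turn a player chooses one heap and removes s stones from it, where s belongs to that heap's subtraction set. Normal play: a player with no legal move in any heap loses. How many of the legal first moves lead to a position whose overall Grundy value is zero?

All heaps use S = {1, 5, 6, 7, 9}:
n :  0  1  2  3  4  5  6  7  8  9 10 11 12 13 14 15 16 17 18 19 20 21 22 23 24 25 26
G :  0  1  0  1  0  1  2  3  2  3  2  3  0  1  0  1  0  1  2  3  2  3  2  3  0  1  0
Heap A: G(26) = 0.
Heap B: G(7) = 3.
Combined Grundy value = 0 ⊕ 3 = 3.
A winning move leaves total XOR = 0, i.e. changes one component's Grundy value g to g ⊕ X where X is the current total.
Heap A: need g' = 0⊕3 = 3. Options: 26−1→G=1, 26−5→G=3, 26−6→G=2, 26−7→G=3, 26−9→G=1. Hits: 2.
Heap B: need g' = 3⊕3 = 0. Options: 7−1→G=2, 7−5→G=0, 7−6→G=1, 7−7→G=0. Hits: 2.

4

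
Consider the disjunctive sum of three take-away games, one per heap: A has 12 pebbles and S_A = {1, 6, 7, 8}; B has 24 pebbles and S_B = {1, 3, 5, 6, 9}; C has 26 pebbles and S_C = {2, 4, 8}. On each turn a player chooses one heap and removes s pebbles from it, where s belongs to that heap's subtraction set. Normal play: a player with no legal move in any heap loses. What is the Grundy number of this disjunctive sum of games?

5

Heap A, S = {1, 6, 7, 8}:
G(0) = 0
G(1) = mex{0} = 1
G(2) = mex{1} = 0
G(3) = mex{0} = 1
G(4) = mex{1} = 0
G(5) = mex{0} = 1
G(6) = mex{1,0} = 2
G(7) = mex{2,1,0} = 3
G(8) = mex{3,0,1,0} = 2
G(9) = mex{2,1,0,1} = 3
G(10) = mex{3,0,1,0} = 2
G(11) = mex{2,1,0,1} = 3
G(12) = mex{3,2,1,0} = 4
G_A(12) = 4.
Heap B, S = {1, 3, 5, 6, 9}:
G(0) = 0
G(1) = mex{0} = 1
G(2) = mex{1} = 0
G(3) = mex{0,0} = 1
G(4) = mex{1,1} = 0
G(5) = mex{0,0,0} = 1
G(6) = mex{1,1,1,0} = 2
G(7) = mex{2,0,0,1} = 3
G(8) = mex{3,1,1,0} = 2
G(9) = mex{2,2,0,1,0} = 3
G(10) = mex{3,3,1,0,1} = 2
G(11) = mex{2,2,2,1,0} = 3
G(12) = mex{3,3,3,2,1} = 0
G(13) = mex{0,2,2,3,0} = 1
G(14) = mex{1,3,3,2,1} = 0
G(15) = mex{0,0,2,3,2} = 1
G(16) = mex{1,1,3,2,3} = 0
G(17) = mex{0,0,0,3,2} = 1
G(18) = mex{1,1,1,0,3} = 2
G(19) = mex{2,0,0,1,2} = 3
G(20) = mex{3,1,1,0,3} = 2
G(21) = mex{2,2,0,1,0} = 3
G(22) = mex{3,3,1,0,1} = 2
G(23) = mex{2,2,2,1,0} = 3
G(24) = mex{3,3,3,2,1} = 0
G_B(24) = 0.
Heap C, S = {2, 4, 8}:
n :  0  1  2  3  4  5  6  7  8  9 10 11 12 13 14 15 16 17 18 19 20 21 22 23 24 25 26
G :  0  0  1  1  2  2  0  0  1  1  2  2  0  0  1  1  2  2  0  0  1  1  2  2  0  0  1
G_C(26) = 1.
Combined Grundy value = 4 ⊕ 0 ⊕ 1 = 5.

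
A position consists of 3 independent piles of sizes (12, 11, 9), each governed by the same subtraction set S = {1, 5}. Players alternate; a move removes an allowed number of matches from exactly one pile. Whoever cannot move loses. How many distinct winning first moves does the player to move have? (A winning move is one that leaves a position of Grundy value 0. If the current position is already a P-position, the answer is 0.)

0

All piles use S = {1, 5}:
G(0) = 0
G(1) = mex{0} = 1
G(2) = mex{1} = 0
G(3) = mex{0} = 1
G(4) = mex{1} = 0
G(5) = mex{0,0} = 1
G(6) = mex{1,1} = 0
G(7) = mex{0,0} = 1
G(8) = mex{1,1} = 0
G(9) = mex{0,0} = 1
G(10) = mex{1,1} = 0
G(11) = mex{0,0} = 1
G(12) = mex{1,1} = 0
Pile A: G(12) = 0.
Pile B: G(11) = 1.
Pile C: G(9) = 1.
Combined Grundy value = 0 ⊕ 1 ⊕ 1 = 0.
A winning move leaves total XOR = 0, i.e. changes one component's Grundy value g to g ⊕ X where X is the current total.
Pile A: target g' = 0⊕0 = 0, but every legal move changes the Grundy value (mex property), so 0 moves.
Pile B: target g' = 1⊕0 = 1, but every legal move changes the Grundy value (mex property), so 0 moves.
Pile C: target g' = 1⊕0 = 1, but every legal move changes the Grundy value (mex property), so 0 moves.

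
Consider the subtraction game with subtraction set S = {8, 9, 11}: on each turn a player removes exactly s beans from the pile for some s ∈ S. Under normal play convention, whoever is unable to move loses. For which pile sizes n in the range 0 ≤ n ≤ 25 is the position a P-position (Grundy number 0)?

G(0) = 0
G(1) = mex{} = 0
G(2) = mex{} = 0
G(3) = mex{} = 0
G(4) = mex{} = 0
G(5) = mex{} = 0
G(6) = mex{} = 0
G(7) = mex{} = 0
G(8) = mex{0} = 1
G(9) = mex{0,0} = 1
G(10) = mex{0,0} = 1
G(11) = mex{0,0,0} = 1
G(12) = mex{0,0,0} = 1
G(13) = mex{0,0,0} = 1
G(14) = mex{0,0,0} = 1
G(15) = mex{0,0,0} = 1
G(16) = mex{1,0,0} = 2
G(17) = mex{1,1,0} = 2
G(18) = mex{1,1,0} = 2
G(19) = mex{1,1,1} = 0
G(20) = mex{1,1,1} = 0
G(21) = mex{1,1,1} = 0
G(22) = mex{1,1,1} = 0
G(23) = mex{1,1,1} = 0
G(24) = mex{2,1,1} = 0
G(25) = mex{2,2,1} = 0
P-positions are exactly the n with G(n) = 0.

0, 1, 2, 3, 4, 5, 6, 7, 19, 20, 21, 22, 23, 24, 25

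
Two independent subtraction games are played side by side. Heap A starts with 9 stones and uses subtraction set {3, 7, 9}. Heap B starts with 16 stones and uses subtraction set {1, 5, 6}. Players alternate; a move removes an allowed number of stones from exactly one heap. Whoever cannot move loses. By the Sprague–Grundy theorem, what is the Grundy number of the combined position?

0

Heap A, S = {3, 7, 9}:
G(0) = 0
G(1) = mex{} = 0
G(2) = mex{} = 0
G(3) = mex{0} = 1
G(4) = mex{0} = 1
G(5) = mex{0} = 1
G(6) = mex{1} = 0
G(7) = mex{1,0} = 2
G(8) = mex{1,0} = 2
G(9) = mex{0,0,0} = 1
G_A(9) = 1.
Heap B, S = {1, 5, 6}:
n :  0  1  2  3  4  5  6  7  8  9 10 11 12 13 14 15 16
G :  0  1  0  1  0  1  2  3  2  3  2  0  1  0  1  0  1
G_B(16) = 1.
Combined Grundy value = 1 ⊕ 1 = 0.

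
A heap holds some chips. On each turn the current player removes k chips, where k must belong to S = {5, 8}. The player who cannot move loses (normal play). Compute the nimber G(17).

0

n :  0  1  2  3  4  5  6  7  8  9 10 11 12 13 14 15 16 17
G :  0  0  0  0  0  1  1  1  1  1  2  2  2  0  0  0  0  0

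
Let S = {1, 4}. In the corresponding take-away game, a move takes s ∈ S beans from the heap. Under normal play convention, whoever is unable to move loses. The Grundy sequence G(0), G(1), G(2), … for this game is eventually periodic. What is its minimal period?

5

n :  0  1  2  3  4  5  6  7  8  9 10 11 12 13 14
G :  0  1  0  1  2  0  1  0  1  2  0  1  0  1  2
G(n+5) = G(n) holds for n = 0,…,3 (a full window of length max(S) = 4), so the sequence is purely periodic with period 5.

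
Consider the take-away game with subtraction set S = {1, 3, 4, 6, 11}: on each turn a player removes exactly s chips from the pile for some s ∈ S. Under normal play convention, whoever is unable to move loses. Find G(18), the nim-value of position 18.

2

G(0) = 0
G(1) = mex{0} = 1
G(2) = mex{1} = 0
G(3) = mex{0,0} = 1
G(4) = mex{1,1,0} = 2
G(5) = mex{2,0,1} = 3
G(6) = mex{3,1,0,0} = 2
G(7) = mex{2,2,1,1} = 0
G(8) = mex{0,3,2,0} = 1
G(9) = mex{1,2,3,1} = 0
G(10) = mex{0,0,2,2} = 1
G(11) = mex{1,1,0,3,0} = 2
G(12) = mex{2,0,1,2,1} = 3
G(13) = mex{3,1,0,0,0} = 2
G(14) = mex{2,2,1,1,1} = 0
G(15) = mex{0,3,2,0,2} = 1
G(16) = mex{1,2,3,1,3} = 0
G(17) = mex{0,0,2,2,2} = 1
G(18) = mex{1,1,0,3,0} = 2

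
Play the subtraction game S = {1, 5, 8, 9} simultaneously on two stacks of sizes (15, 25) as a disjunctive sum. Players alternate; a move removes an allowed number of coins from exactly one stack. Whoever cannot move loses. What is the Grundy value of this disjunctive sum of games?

All stacks use S = {1, 5, 8, 9}:
n :  0  1  2  3  4  5  6  7  8  9 10 11 12 13 14 15 16 17 18 19 20 21 22 23 24 25
G :  0  1  0  1  0  1  0  1  2  3  2  3  2  3  2  3  0  1  0  1  0  1  0  1  2  3
Stack A: G(15) = 3.
Stack B: G(25) = 3.
Combined Grundy value = 3 ⊕ 3 = 0.

0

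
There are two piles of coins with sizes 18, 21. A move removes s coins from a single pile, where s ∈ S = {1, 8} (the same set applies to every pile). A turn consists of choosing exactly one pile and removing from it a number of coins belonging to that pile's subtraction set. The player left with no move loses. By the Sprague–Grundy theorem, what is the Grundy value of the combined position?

All piles use S = {1, 8}:
n :  0  1  2  3  4  5  6  7  8  9 10 11 12 13 14 15 16 17 18 19 20 21
G :  0  1  0  1  0  1  0  1  2  0  1  0  1  0  1  0  1  2  0  1  0  1
Pile A: G(18) = 0.
Pile B: G(21) = 1.
Combined Grundy value = 0 ⊕ 1 = 1.

1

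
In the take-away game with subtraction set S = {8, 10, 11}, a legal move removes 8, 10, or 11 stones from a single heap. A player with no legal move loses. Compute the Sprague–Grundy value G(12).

n :  0  1  2  3  4  5  6  7  8  9 10 11 12
G :  0  0  0  0  0  0  0  0  1  1  1  1  1

1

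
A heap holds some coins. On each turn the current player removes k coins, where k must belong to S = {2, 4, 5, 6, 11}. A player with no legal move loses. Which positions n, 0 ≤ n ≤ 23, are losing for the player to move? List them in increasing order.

n :  0  1  2  3  4  5  6  7  8  9 10 11 12 13 14 15 16 17 18 19 20 21 22 23
G :  0  0  1  1  2  2  3  3  0  0  1  1  2  2  3  3  0  0  1  1  2  2  3  3
P-positions are exactly the n with G(n) = 0.

0, 1, 8, 9, 16, 17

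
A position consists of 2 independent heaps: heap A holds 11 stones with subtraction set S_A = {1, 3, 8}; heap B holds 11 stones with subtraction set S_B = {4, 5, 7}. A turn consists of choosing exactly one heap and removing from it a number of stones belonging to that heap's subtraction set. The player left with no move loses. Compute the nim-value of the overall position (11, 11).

0

Heap A, S = {1, 3, 8}:
G(0) = 0
G(1) = mex{0} = 1
G(2) = mex{1} = 0
G(3) = mex{0,0} = 1
G(4) = mex{1,1} = 0
G(5) = mex{0,0} = 1
G(6) = mex{1,1} = 0
G(7) = mex{0,0} = 1
G(8) = mex{1,1,0} = 2
G(9) = mex{2,0,1} = 3
G(10) = mex{3,1,0} = 2
G(11) = mex{2,2,1} = 0
G_A(11) = 0.
Heap B, S = {4, 5, 7}:
G(0) = 0
G(1) = mex{} = 0
G(2) = mex{} = 0
G(3) = mex{} = 0
G(4) = mex{0} = 1
G(5) = mex{0,0} = 1
G(6) = mex{0,0} = 1
G(7) = mex{0,0,0} = 1
G(8) = mex{1,0,0} = 2
G(9) = mex{1,1,0} = 2
G(10) = mex{1,1,0} = 2
G(11) = mex{1,1,1} = 0
G_B(11) = 0.
Combined Grundy value = 0 ⊕ 0 = 0.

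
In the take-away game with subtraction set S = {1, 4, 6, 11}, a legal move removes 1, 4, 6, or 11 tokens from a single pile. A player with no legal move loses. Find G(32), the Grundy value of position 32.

0

n :  0  1  2  3  4  5  6  7  8  9 10 11 12 13 14 15 16 17 18 19 20 21 22 23 24 25 26 27 28 29 30 31 32
G :  0  1  0  1  2  0  1  0  1  2  0  1  0  1  2  0  1  0  1  2  0  1  0  1  2  0  1  0  1  2  0  1  0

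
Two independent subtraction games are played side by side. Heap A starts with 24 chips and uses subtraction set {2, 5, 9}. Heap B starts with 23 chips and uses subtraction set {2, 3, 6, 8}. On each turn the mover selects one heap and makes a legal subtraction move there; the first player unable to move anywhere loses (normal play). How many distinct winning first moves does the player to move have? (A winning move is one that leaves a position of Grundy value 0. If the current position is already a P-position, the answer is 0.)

3

Heap A, S = {2, 5, 9}:
n :  0  1  2  3  4  5  6  7  8  9 10 11 12 13 14 15 16 17 18 19 20 21 22 23 24
G :  0  0  1  1  0  2  1  0  0  1  1  0  2  1  0  0  1  1  0  2  1  0  0  1  1
G_A(24) = 1.
Heap B, S = {2, 3, 6, 8}:
n :  0  1  2  3  4  5  6  7  8  9 10 11 12 13 14 15 16 17 18 19 20 21 22 23
G :  0  0  1  1  2  0  3  1  2  2  0  3  1  2  0  0  1  1  2  0  3  1  2  2
G_B(23) = 2.
Combined Grundy value = 1 ⊕ 2 = 3.
A winning move leaves total XOR = 0, i.e. changes one component's Grundy value g to g ⊕ X where X is the current total.
Heap A: need g' = 1⊕3 = 2. Options: 24−2→G=0, 24−5→G=2, 24−9→G=0. Hits: 1.
Heap B: need g' = 2⊕3 = 1. Options: 23−2→G=1, 23−3→G=3, 23−6→G=1, 23−8→G=0. Hits: 2.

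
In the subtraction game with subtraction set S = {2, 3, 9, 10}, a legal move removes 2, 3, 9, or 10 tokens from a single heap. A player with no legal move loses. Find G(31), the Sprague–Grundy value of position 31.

n :  0  1  2  3  4  5  6  7  8  9 10 11 12 13 14 15 16 17 18 19 20 21 22 23 24 25 26 27 28 29 30 31
G :  0  0  1  1  2  0  0  1  1  2  2  3  0  0  1  1  2  0  0  1  1  2  2  3  0  0  1  1  2  0  0  1

1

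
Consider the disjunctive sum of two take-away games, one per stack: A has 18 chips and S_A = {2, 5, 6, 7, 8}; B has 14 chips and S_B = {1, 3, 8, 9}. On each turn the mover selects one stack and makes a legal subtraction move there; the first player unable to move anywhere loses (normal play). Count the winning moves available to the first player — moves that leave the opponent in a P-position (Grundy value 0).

0

Stack A, S = {2, 5, 6, 7, 8}:
G(0) = 0
G(1) = mex{} = 0
G(2) = mex{0} = 1
G(3) = mex{0} = 1
G(4) = mex{1} = 0
G(5) = mex{1,0} = 2
G(6) = mex{0,0,0} = 1
G(7) = mex{2,1,0,0} = 3
G(8) = mex{1,1,1,0,0} = 2
G(9) = mex{3,0,1,1,0} = 2
G(10) = mex{2,2,0,1,1} = 3
G(11) = mex{2,1,2,0,1} = 3
G(12) = mex{3,3,1,2,0} = 4
G(13) = mex{3,2,3,1,2} = 0
G(14) = mex{4,2,2,3,1} = 0
G(15) = mex{0,3,2,2,3} = 1
G(16) = mex{0,3,3,2,2} = 1
G(17) = mex{1,4,3,3,2} = 0
G(18) = mex{1,0,4,3,3} = 2
G_A(18) = 2.
Stack B, S = {1, 3, 8, 9}:
n :  0  1  2  3  4  5  6  7  8  9 10 11 12 13 14
G :  0  1  0  1  0  1  0  1  2  3  2  3  2  3  2
G_B(14) = 2.
Combined Grundy value = 2 ⊕ 2 = 0.
A winning move leaves total XOR = 0, i.e. changes one component's Grundy value g to g ⊕ X where X is the current total.
Stack A: target g' = 2⊕0 = 2, but every legal move changes the Grundy value (mex property), so 0 moves.
Stack B: target g' = 2⊕0 = 2, but every legal move changes the Grundy value (mex property), so 0 moves.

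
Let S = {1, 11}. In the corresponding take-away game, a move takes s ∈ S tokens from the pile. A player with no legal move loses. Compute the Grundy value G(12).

n :  0  1  2  3  4  5  6  7  8  9 10 11 12
G :  0  1  0  1  0  1  0  1  0  1  0  1  0

0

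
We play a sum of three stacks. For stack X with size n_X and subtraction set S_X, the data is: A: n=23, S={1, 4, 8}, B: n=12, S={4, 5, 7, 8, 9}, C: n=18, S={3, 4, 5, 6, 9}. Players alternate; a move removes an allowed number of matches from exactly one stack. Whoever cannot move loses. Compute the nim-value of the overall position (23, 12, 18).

3

Stack A, S = {1, 4, 8}:
G(0) = 0
G(1) = mex{0} = 1
G(2) = mex{1} = 0
G(3) = mex{0} = 1
G(4) = mex{1,0} = 2
G(5) = mex{2,1} = 0
G(6) = mex{0,0} = 1
G(7) = mex{1,1} = 0
G(8) = mex{0,2,0} = 1
G(9) = mex{1,0,1} = 2
G(10) = mex{2,1,0} = 3
G(11) = mex{3,0,1} = 2
G(12) = mex{2,1,2} = 0
G(13) = mex{0,2,0} = 1
G(14) = mex{1,3,1} = 0
G(15) = mex{0,2,0} = 1
G(16) = mex{1,0,1} = 2
G(17) = mex{2,1,2} = 0
G(18) = mex{0,0,3} = 1
G(19) = mex{1,1,2} = 0
G(20) = mex{0,2,0} = 1
G(21) = mex{1,0,1} = 2
G(22) = mex{2,1,0} = 3
G(23) = mex{3,0,1} = 2
G_A(23) = 2.
Stack B, S = {4, 5, 7, 8, 9}:
G(0) = 0
G(1) = mex{} = 0
G(2) = mex{} = 0
G(3) = mex{} = 0
G(4) = mex{0} = 1
G(5) = mex{0,0} = 1
G(6) = mex{0,0} = 1
G(7) = mex{0,0,0} = 1
G(8) = mex{1,0,0,0} = 2
G(9) = mex{1,1,0,0,0} = 2
G(10) = mex{1,1,0,0,0} = 2
G(11) = mex{1,1,1,0,0} = 2
G(12) = mex{2,1,1,1,0} = 3
G_B(12) = 3.
Stack C, S = {3, 4, 5, 6, 9}:
G(0) = 0
G(1) = mex{} = 0
G(2) = mex{} = 0
G(3) = mex{0} = 1
G(4) = mex{0,0} = 1
G(5) = mex{0,0,0} = 1
G(6) = mex{1,0,0,0} = 2
G(7) = mex{1,1,0,0} = 2
G(8) = mex{1,1,1,0} = 2
G(9) = mex{2,1,1,1,0} = 3
G(10) = mex{2,2,1,1,0} = 3
G(11) = mex{2,2,2,1,0} = 3
G(12) = mex{3,2,2,2,1} = 0
G(13) = mex{3,3,2,2,1} = 0
G(14) = mex{3,3,3,2,1} = 0
G(15) = mex{0,3,3,3,2} = 1
G(16) = mex{0,0,3,3,2} = 1
G(17) = mex{0,0,0,3,2} = 1
G(18) = mex{1,0,0,0,3} = 2
G_C(18) = 2.
Combined Grundy value = 2 ⊕ 3 ⊕ 2 = 3.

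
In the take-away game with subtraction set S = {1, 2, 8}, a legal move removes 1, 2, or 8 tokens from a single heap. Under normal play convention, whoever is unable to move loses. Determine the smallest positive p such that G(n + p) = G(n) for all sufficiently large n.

G(0) = 0
G(1) = mex{0} = 1
G(2) = mex{1,0} = 2
G(3) = mex{2,1} = 0
G(4) = mex{0,2} = 1
G(5) = mex{1,0} = 2
G(6) = mex{2,1} = 0
G(7) = mex{0,2} = 1
G(8) = mex{1,0,0} = 2
G(9) = mex{2,1,1} = 0
G(10) = mex{0,2,2} = 1
G(11) = mex{1,0,0} = 2
G(12) = mex{2,1,1} = 0
G(13) = mex{0,2,2} = 1
G(14) = mex{1,0,0} = 2
G(n+3) = G(n) holds for n = 0,…,7 (a full window of length max(S) = 8), so the sequence is purely periodic with period 3.

3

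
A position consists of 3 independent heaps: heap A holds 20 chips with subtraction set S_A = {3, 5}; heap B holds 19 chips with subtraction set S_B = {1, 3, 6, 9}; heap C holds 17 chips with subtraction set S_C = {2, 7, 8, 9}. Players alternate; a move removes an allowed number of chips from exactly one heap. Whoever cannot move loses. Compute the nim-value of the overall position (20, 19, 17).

3

Heap A, S = {3, 5}:
n :  0  1  2  3  4  5  6  7  8  9 10 11 12 13 14 15 16 17 18 19 20
G :  0  0  0  1  1  1  2  2  0  0  0  1  1  1  2  2  0  0  0  1  1
G_A(20) = 1.
Heap B, S = {1, 3, 6, 9}:
n :  0  1  2  3  4  5  6  7  8  9 10 11 12 13 14 15 16 17 18 19
G :  0  1  0  1  0  1  2  3  2  3  2  3  0  1  0  1  0  1  2  3
G_B(19) = 3.
Heap C, S = {2, 7, 8, 9}:
G(0) = 0
G(1) = mex{} = 0
G(2) = mex{0} = 1
G(3) = mex{0} = 1
G(4) = mex{1} = 0
G(5) = mex{1} = 0
G(6) = mex{0} = 1
G(7) = mex{0,0} = 1
G(8) = mex{1,0,0} = 2
G(9) = mex{1,1,0,0} = 2
G(10) = mex{2,1,1,0} = 3
G(11) = mex{2,0,1,1} = 3
G(12) = mex{3,0,0,1} = 2
G(13) = mex{3,1,0,0} = 2
G(14) = mex{2,1,1,0} = 3
G(15) = mex{2,2,1,1} = 0
G(16) = mex{3,2,2,1} = 0
G(17) = mex{0,3,2,2} = 1
G_C(17) = 1.
Combined Grundy value = 1 ⊕ 3 ⊕ 1 = 3.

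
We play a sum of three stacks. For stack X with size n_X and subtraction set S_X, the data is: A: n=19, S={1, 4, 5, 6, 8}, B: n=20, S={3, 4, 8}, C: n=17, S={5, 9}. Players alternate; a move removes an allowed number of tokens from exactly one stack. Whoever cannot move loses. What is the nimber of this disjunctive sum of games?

Stack A, S = {1, 4, 5, 6, 8}:
n :  0  1  2  3  4  5  6  7  8  9 10 11 12 13 14 15 16 17 18 19
G :  0  1  0  1  2  3  2  3  4  0  1  0  1  2  3  2  3  4  0  1
G_A(19) = 1.
Stack B, S = {3, 4, 8}:
G(0) = 0
G(1) = mex{} = 0
G(2) = mex{} = 0
G(3) = mex{0} = 1
G(4) = mex{0,0} = 1
G(5) = mex{0,0} = 1
G(6) = mex{1,0} = 2
G(7) = mex{1,1} = 0
G(8) = mex{1,1,0} = 2
G(9) = mex{2,1,0} = 3
G(10) = mex{0,2,0} = 1
G(11) = mex{2,0,1} = 3
G(12) = mex{3,2,1} = 0
G(13) = mex{1,3,1} = 0
G(14) = mex{3,1,2} = 0
G(15) = mex{0,3,0} = 1
G(16) = mex{0,0,2} = 1
G(17) = mex{0,0,3} = 1
G(18) = mex{1,0,1} = 2
G(19) = mex{1,1,3} = 0
G(20) = mex{1,1,0} = 2
G_B(20) = 2.
Stack C, S = {5, 9}:
n :  0  1  2  3  4  5  6  7  8  9 10 11 12 13 14 15 16 17
G :  0  0  0  0  0  1  1  1  1  1  2  2  2  2  0  0  0  0
G_C(17) = 0.
Combined Grundy value = 1 ⊕ 2 ⊕ 0 = 3.

3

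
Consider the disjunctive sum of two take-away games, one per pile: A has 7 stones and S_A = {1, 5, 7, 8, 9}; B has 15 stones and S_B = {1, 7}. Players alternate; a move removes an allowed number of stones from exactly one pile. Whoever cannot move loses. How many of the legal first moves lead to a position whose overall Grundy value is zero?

0

Pile A, S = {1, 5, 7, 8, 9}:
G(0) = 0
G(1) = mex{0} = 1
G(2) = mex{1} = 0
G(3) = mex{0} = 1
G(4) = mex{1} = 0
G(5) = mex{0,0} = 1
G(6) = mex{1,1} = 0
G(7) = mex{0,0,0} = 1
G_A(7) = 1.
Pile B, S = {1, 7}:
n :  0  1  2  3  4  5  6  7  8  9 10 11 12 13 14 15
G :  0  1  0  1  0  1  0  1  0  1  0  1  0  1  0  1
G_B(15) = 1.
Combined Grundy value = 1 ⊕ 1 = 0.
A winning move leaves total XOR = 0, i.e. changes one component's Grundy value g to g ⊕ X where X is the current total.
Pile A: target g' = 1⊕0 = 1, but every legal move changes the Grundy value (mex property), so 0 moves.
Pile B: target g' = 1⊕0 = 1, but every legal move changes the Grundy value (mex property), so 0 moves.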